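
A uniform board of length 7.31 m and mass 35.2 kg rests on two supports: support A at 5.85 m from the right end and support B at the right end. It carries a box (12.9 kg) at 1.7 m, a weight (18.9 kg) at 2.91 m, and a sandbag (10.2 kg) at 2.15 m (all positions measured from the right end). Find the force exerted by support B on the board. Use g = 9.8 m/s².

R_B ≈ 375 N

Sum moments about support A (its reaction then has zero moment arm).
Beam weight: 35.2 × 9.8 = 345 N down at 3.655 m → arm 2.195 m, τ = 345 × 2.195 = 757.3 N·m clockwise.
Box: 12.9 × 9.8 = 126.4 N down at 1.7 m → arm 4.15 m, τ = 126.4 × 4.15 = 524.6 N·m clockwise.
Weight: 18.9 × 9.8 = 185.2 N down at 2.91 m → arm 2.94 m, τ = 185.2 × 2.94 = 544.5 N·m clockwise.
Sandbag: 10.2 × 9.8 = 99.96 N down at 2.15 m → arm 3.7 m, τ = 99.96 × 3.7 = 369.9 N·m clockwise.
Net load moment about support A = 2196 N·m clockwise.
Reaction R at support B is upward at 0 m, arm 5.85 m → moment R × 5.85 counterclockwise.
Balancing moments: R × 5.85 = 2196, giving R = 375 N.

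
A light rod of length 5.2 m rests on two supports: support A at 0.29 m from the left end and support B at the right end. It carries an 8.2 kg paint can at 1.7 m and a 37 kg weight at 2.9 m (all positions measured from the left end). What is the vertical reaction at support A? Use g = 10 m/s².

R_A ≈ 232 N

Taking torques about support B:
Paint can: 8.2 × 10 = 82 N down at 1.7 m → arm 3.5 m, τ = 82 × 3.5 = 287 N·m counterclockwise.
Weight: 37 × 10 = 370 N down at 2.9 m → arm 2.3 m, τ = 370 × 2.3 = 851 N·m counterclockwise.
Net load moment about support B = 1138 N·m counterclockwise.
Reaction R at support A is upward at 0.29 m, arm 4.91 m → moment R × 4.91 clockwise.
For rotational equilibrium, R × 4.91 = 1138, so R = 232 N.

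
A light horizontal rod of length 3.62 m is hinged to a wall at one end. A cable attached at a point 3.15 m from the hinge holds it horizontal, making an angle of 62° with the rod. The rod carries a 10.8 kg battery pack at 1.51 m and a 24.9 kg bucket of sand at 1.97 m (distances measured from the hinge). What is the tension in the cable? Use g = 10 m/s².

T ≈ 235 N

Taking torques about the hinge:
Battery pack: 10.8 × 10 = 108 N down at 1.51 m → arm 1.51 m, τ = 108 × 1.51 = 163.1 N·m clockwise.
Bucket of sand: 24.9 × 10 = 249 N down at 1.97 m → arm 1.97 m, τ = 249 × 1.97 = 490.5 N·m clockwise.
Total clockwise load moment = 653.6 N·m.
The cable tension T acts at 3.15 m; only its component perpendicular to the rod, T sinθ, produces torque. sin 62° = 0.8829.
Στ = 0 ⇒ T × 3.15 × 0.8829 = 653.6 ⇒ T = 653.6 / 2.781 = 235 N.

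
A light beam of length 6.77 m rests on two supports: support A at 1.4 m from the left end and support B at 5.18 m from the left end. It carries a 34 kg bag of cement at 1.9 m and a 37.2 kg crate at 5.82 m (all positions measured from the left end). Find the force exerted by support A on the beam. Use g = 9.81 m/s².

Choose support B as the axis so its reaction then has zero moment arm.
Bag of cement: 34 × 9.81 = 333.5 N down at 1.9 m → arm 3.28 m, τ = 333.5 × 3.28 = 1094 N·m counterclockwise.
Crate: 37.2 × 9.81 = 364.9 N down at 5.82 m → arm 0.64 m, τ = 364.9 × 0.64 = 233.5 N·m clockwise.
Net load moment about support B = 860.5 N·m counterclockwise.
Reaction R at support A is upward at 1.4 m, arm 3.78 m → moment R × 3.78 clockwise.
Στ = 0 ⇒ R × 3.78 = 860.5 ⇒ R = 228 N.

R_A ≈ 228 N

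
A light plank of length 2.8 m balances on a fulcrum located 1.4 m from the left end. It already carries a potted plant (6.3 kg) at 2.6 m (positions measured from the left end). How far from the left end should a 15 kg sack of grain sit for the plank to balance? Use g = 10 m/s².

Choose the fulcrum (at 1.4 m from the left end) as the axis so the support reaction has zero arm there.
Potted plant: 6.3 × 10 = 63 N down at 2.6 m → arm 1.2 m, τ = 63 × 1.2 = 75.6 N·m clockwise.
Net moment of existing loads = 75.6 N·m clockwise.
The sack of grain weighs 15 × 10 = 150 N and must supply an equal counterclockwise moment, so its lever arm about the fulcrum is 75.6 / 150 = 0.504 m.
That puts it at 1.4 − 0.504 = 0.896 m from the left end.

x ≈ 0.896 m from the left end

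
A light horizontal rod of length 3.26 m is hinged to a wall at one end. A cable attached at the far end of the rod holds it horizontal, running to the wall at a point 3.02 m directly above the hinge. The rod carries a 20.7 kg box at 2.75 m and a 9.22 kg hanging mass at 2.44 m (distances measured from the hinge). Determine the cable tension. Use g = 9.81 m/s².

T ≈ 352 N

Take moments about the hinge.
Box: 20.7 × 9.81 = 203.1 N down at 2.75 m → arm 2.75 m, τ = 203.1 × 2.75 = 558.5 N·m clockwise.
Hanging mass: 9.22 × 9.81 = 90.45 N down at 2.44 m → arm 2.44 m, τ = 90.45 × 2.44 = 220.7 N·m clockwise.
Total clockwise load moment = 779.2 N·m.
The cable tension T acts at 3.26 m; only its component perpendicular to the rod, T sinθ, produces torque. sinθ = h/√(h²+d²) = 3.02/√(3.02²+3.26²) = 0.6796.
Setting net torque to zero: T × 3.26 × 0.6796 = 779.2 → T = 779.2 / 2.215 = 352 N.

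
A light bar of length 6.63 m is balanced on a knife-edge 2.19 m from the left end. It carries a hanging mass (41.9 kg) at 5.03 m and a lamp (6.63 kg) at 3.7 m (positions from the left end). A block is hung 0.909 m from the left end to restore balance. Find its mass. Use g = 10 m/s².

m ≈ 101 kg

Sum moments about the knife-edge (at 2.19 m from the left end) (the support reaction has zero arm there).
Hanging mass: 41.9 × 10 = 419 N down at 5.03 m → arm 2.84 m, τ = 419 × 2.84 = 1190 N·m clockwise.
Lamp: 6.63 × 10 = 66.3 N down at 3.7 m → arm 1.51 m, τ = 66.3 × 1.51 = 100.1 N·m clockwise.
Net moment of known loads = 1290 N·m clockwise.
An unknown mass m at 0.909 m has arm 1.281 m; its moment is m·g·1.281 counterclockwise.
For rotational equilibrium, m × 10 × 1.281 = 1290, so m = 1290 / (10 × 1.281) = 101 kg.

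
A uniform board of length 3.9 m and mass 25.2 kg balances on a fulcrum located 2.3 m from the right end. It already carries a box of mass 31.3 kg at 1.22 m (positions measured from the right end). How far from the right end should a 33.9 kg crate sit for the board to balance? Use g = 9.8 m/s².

x ≈ 3.56 m from the right end

Take moments about the fulcrum (at 2.3 m from the right end).
Beam weight: 25.2 × 9.8 = 247 N down at 1.95 m → arm 0.35 m, τ = 247 × 0.35 = 86.45 N·m clockwise.
Box: 31.3 × 9.8 = 306.7 N down at 1.22 m → arm 1.08 m, τ = 306.7 × 1.08 = 331.2 N·m clockwise.
Net moment of existing loads = 417.6 N·m clockwise.
The crate weighs 33.9 × 9.8 = 332.2 N and must supply an equal counterclockwise moment, so its lever arm about the fulcrum is 417.6 / 332.2 = 1.26 m.
That puts it at 2.3 + 1.26 = 3.56 m from the right end.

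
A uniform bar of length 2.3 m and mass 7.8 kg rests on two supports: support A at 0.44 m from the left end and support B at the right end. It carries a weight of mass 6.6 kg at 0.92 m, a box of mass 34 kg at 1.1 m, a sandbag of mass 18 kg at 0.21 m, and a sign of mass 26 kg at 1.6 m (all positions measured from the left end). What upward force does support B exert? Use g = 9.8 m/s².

About support A:
Beam weight: 7.8 × 9.8 = 76.44 N down at 1.15 m → arm 0.71 m, τ = 76.44 × 0.71 = 54.27 N·m clockwise.
Weight: 6.6 × 9.8 = 64.68 N down at 0.92 m → arm 0.48 m, τ = 64.68 × 0.48 = 31.05 N·m clockwise.
Box: 34 × 9.8 = 333.2 N down at 1.1 m → arm 0.66 m, τ = 333.2 × 0.66 = 219.9 N·m clockwise.
Sandbag: 18 × 9.8 = 176.4 N down at 0.21 m → arm 0.23 m, τ = 176.4 × 0.23 = 40.57 N·m counterclockwise.
Sign: 26 × 9.8 = 254.8 N down at 1.6 m → arm 1.16 m, τ = 254.8 × 1.16 = 295.6 N·m clockwise.
Net load moment about support A = 560.2 N·m clockwise.
Reaction R at support B is upward at 2.3 m, arm 1.86 m → moment R × 1.86 counterclockwise.
For rotational equilibrium, R × 1.86 = 560.2, so R = 301 N.

R_B ≈ 301 N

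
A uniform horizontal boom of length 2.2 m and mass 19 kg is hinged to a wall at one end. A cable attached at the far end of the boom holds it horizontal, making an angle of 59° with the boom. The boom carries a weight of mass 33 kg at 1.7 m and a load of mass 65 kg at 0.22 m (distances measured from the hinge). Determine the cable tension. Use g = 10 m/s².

Sum moments about the hinge (the unknown hinge reaction has zero arm there).
Beam weight: 19 × 10 = 190 N down at 1.1 m → arm 1.1 m, τ = 190 × 1.1 = 209 N·m clockwise.
Weight: 33 × 10 = 330 N down at 1.7 m → arm 1.7 m, τ = 330 × 1.7 = 561 N·m clockwise.
Load: 65 × 10 = 650 N down at 0.22 m → arm 0.22 m, τ = 650 × 0.22 = 143 N·m clockwise.
Total clockwise load moment = 913 N·m.
The cable tension T acts at 2.2 m; only its component perpendicular to the boom, T sinθ, produces torque. sin 59° = 0.8572.
Στ = 0 ⇒ T × 2.2 × 0.8572 = 913 ⇒ T = 913 / 1.886 = 484 N.

T ≈ 484 N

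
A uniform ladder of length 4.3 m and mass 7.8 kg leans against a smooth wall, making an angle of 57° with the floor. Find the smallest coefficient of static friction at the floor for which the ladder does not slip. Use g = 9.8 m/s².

μ_min ≈ 0.325

Sum moments about the foot of the ladder (the floor normal and friction both act there and drop out).
Ladder weight 7.8×9.8 = 76.44 N acts at 2.15 m along the ladder; its horizontal arm is 2.15·cos57° = 1.171 m → τ = 89.51 N·m clockwise.
Wall normal N acts horizontally at the top; its moment arm is the height L sinθ = 4.3·sin57° = 3.606 m, counterclockwise.
For rotational equilibrium, N × 3.606 = 89.51, so N = 24.82 N.
ΣFx = 0 ⇒ f = N_wall = 24.82 N. ΣFy = 0 ⇒ N_floor = 76.44 N.
μ_min = f / N_floor = 24.82 / 76.44 = 0.325.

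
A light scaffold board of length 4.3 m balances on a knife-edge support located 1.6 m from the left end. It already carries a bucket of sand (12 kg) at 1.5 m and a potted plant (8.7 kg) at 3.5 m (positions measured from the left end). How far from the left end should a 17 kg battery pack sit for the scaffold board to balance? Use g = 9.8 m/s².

Take moments about the knife-edge support (at 1.6 m from the left end).
Bucket of sand: 12 × 9.8 = 117.6 N down at 1.5 m → arm 0.1 m, τ = 117.6 × 0.1 = 11.76 N·m counterclockwise.
Potted plant: 8.7 × 9.8 = 85.26 N down at 3.5 m → arm 1.9 m, τ = 85.26 × 1.9 = 162 N·m clockwise.
Net moment of existing loads = 150.2 N·m clockwise.
The battery pack weighs 17 × 9.8 = 166.6 N and must supply an equal counterclockwise moment, so its lever arm about the knife-edge support is 150.2 / 166.6 = 0.902 m.
That puts it at 1.6 − 0.902 = 0.698 m from the left end.

x ≈ 0.698 m from the left end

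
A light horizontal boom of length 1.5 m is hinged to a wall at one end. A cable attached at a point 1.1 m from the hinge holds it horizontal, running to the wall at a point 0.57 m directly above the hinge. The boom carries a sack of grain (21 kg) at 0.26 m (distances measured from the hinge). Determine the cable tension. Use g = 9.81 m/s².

Choose the hinge as the axis so the unknown hinge reaction has zero arm there.
Sack of grain: 21 × 9.81 = 206 N down at 0.26 m → arm 0.26 m, τ = 206 × 0.26 = 53.56 N·m clockwise.
Total clockwise load moment = 53.56 N·m.
The cable tension T acts at 1.1 m; only its component perpendicular to the boom, T sinθ, produces torque. sinθ = h/√(h²+d²) = 0.57/√(0.57²+1.1²) = 0.4601.
Setting net torque to zero: T × 1.1 × 0.4601 = 53.56 → T = 53.56 / 0.5061 = 106 N.

T ≈ 106 N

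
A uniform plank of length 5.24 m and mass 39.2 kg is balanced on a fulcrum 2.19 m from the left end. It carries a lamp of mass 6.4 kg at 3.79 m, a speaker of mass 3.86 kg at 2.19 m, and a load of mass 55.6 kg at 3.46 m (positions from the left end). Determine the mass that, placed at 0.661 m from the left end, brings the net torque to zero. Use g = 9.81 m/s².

m ≈ 63.9 kg

Taking torques about the fulcrum (at 2.19 m from the left end):
Beam weight: 39.2 × 9.81 = 384.6 N down at 2.62 m → arm 0.43 m, τ = 384.6 × 0.43 = 165.4 N·m clockwise.
Lamp: 6.4 × 9.81 = 62.78 N down at 3.79 m → arm 1.6 m, τ = 62.78 × 1.6 = 100.4 N·m clockwise.
Speaker: acts at the fulcrum, moment arm 0 → no torque.
Load: 55.6 × 9.81 = 545.4 N down at 3.46 m → arm 1.27 m, τ = 545.4 × 1.27 = 692.7 N·m clockwise.
Net moment of known loads = 958.5 N·m clockwise.
An unknown mass m at 0.661 m has arm 1.529 m; its moment is m·g·1.529 counterclockwise.
For rotational equilibrium, m × 9.81 × 1.529 = 958.5, so m = 958.5 / (9.81 × 1.529) = 63.9 kg.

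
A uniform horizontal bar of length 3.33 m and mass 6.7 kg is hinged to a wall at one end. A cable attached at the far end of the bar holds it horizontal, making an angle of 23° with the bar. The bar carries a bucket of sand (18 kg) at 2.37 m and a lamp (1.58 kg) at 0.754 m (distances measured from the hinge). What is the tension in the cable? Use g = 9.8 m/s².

About the hinge:
Beam weight: 6.7 × 9.8 = 65.66 N down at 1.665 m → arm 1.665 m, τ = 65.66 × 1.665 = 109.3 N·m clockwise.
Bucket of sand: 18 × 9.8 = 176.4 N down at 2.37 m → arm 2.37 m, τ = 176.4 × 2.37 = 418.1 N·m clockwise.
Lamp: 1.58 × 9.8 = 15.48 N down at 0.754 m → arm 0.754 m, τ = 15.48 × 0.754 = 11.67 N·m clockwise.
Total clockwise load moment = 539.1 N·m.
The cable tension T acts at 3.33 m; only its component perpendicular to the bar, T sinθ, produces torque. sin 23° = 0.3907.
Στ = 0 ⇒ T × 3.33 × 0.3907 = 539.1 ⇒ T = 539.1 / 1.301 = 414 N.

T ≈ 414 N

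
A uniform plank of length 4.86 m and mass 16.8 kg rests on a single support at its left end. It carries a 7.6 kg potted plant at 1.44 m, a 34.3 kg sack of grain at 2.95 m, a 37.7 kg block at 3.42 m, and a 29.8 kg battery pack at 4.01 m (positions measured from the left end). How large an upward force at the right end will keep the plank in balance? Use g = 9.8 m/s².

About the left end:
Beam weight: 16.8 × 9.8 = 164.6 N down at 2.43 m → arm 2.43 m, τ = 164.6 × 2.43 = 400 N·m clockwise.
Potted plant: 7.6 × 9.8 = 74.48 N down at 1.44 m → arm 1.44 m, τ = 74.48 × 1.44 = 107.3 N·m clockwise.
Sack of grain: 34.3 × 9.8 = 336.1 N down at 2.95 m → arm 2.95 m, τ = 336.1 × 2.95 = 991.5 N·m clockwise.
Block: 37.7 × 9.8 = 369.5 N down at 3.42 m → arm 3.42 m, τ = 369.5 × 3.42 = 1264 N·m clockwise.
Battery pack: 29.8 × 9.8 = 292 N down at 4.01 m → arm 4.01 m, τ = 292 × 4.01 = 1171 N·m clockwise.
Net moment of the loads = 3934 N·m clockwise.
The upward force F acts at the right end, arm 4.86 m, giving F × 4.86 counterclockwise.
Setting net torque to zero: F × 4.86 = 3934 → F = 3934 / 4.86 = 809 N.

F ≈ 809 N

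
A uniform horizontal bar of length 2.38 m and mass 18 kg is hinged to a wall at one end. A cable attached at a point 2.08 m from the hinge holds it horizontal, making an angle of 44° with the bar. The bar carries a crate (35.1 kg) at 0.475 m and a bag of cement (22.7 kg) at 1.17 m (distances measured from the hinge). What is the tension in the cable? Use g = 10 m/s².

Choose the hinge as the axis so the unknown hinge reaction has zero arm there.
Beam weight: 18 × 10 = 180 N down at 1.19 m → arm 1.19 m, τ = 180 × 1.19 = 214.2 N·m clockwise.
Crate: 35.1 × 10 = 351 N down at 0.475 m → arm 0.475 m, τ = 351 × 0.475 = 166.7 N·m clockwise.
Bag of cement: 22.7 × 10 = 227 N down at 1.17 m → arm 1.17 m, τ = 227 × 1.17 = 265.6 N·m clockwise.
Total clockwise load moment = 646.5 N·m.
The cable tension T acts at 2.08 m; only its component perpendicular to the bar, T sinθ, produces torque. sin 44° = 0.6947.
For rotational equilibrium, T × 2.08 × 0.6947 = 646.5, so T = 646.5 / 1.445 = 447 N.

T ≈ 447 N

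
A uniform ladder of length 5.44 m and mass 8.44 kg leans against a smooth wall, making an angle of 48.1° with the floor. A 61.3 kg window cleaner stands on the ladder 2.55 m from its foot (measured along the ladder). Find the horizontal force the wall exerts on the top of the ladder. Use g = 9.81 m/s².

Sum moments about the foot of the ladder (the floor normal and friction both act there and drop out).
Ladder weight 8.44×9.81 = 82.8 N acts at 2.72 m along the ladder; its horizontal arm is 2.72·cos48.1° = 1.817 m → τ = 150.4 N·m clockwise.
Window cleaner: 61.3×9.81 = 601.4 N at 2.55 m → arm 1.703 m → τ = 1024 N·m clockwise.
Wall normal N acts horizontally at the top; its moment arm is the height L sinθ = 5.44·sin48.1° = 4.049 m, counterclockwise.
Στ = 0 ⇒ N × 4.049 = 1174 ⇒ N = 290 N.

N_wall ≈ 290 N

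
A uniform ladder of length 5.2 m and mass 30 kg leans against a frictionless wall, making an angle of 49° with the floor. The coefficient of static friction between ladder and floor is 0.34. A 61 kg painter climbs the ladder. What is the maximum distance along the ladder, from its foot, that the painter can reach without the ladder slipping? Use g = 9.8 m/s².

d ≈ 1.76 m

About the foot of the ladder:
Ladder weight 30×9.8 = 294 N acts at 2.6 m along the ladder; its horizontal arm is 2.6·cos49° = 1.706 m → τ = 501.6 N·m clockwise.
Painter weight 61×9.8 = 597.8 N at distance d → arm d·cos49° → τ = 597.8·d·0.6561 clockwise.
Wall normal N at the top has arm L sinθ = 3.924 m counterclockwise, so Στ = 0 gives N·3.924 = 501.6 + 392.2·d.
ΣFy = 0 ⇒ N_floor = 891.8 N, so the maximum friction is μ_s·N_floor = 0.34×891.8 = 303.2 N. ΣFx = 0 ⇒ N_wall = f, so at the slipping point N = 303.2 N.
Substituting: 303.2×3.924 = 501.6 + 392.2·d ⇒ d = (1190 − 501.6) / 392.2 = 1.76 m.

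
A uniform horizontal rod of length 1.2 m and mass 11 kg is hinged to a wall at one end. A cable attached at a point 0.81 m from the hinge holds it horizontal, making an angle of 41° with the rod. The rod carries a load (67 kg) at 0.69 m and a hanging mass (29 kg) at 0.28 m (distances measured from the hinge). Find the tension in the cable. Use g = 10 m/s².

Sum moments about the hinge (the unknown hinge reaction has zero arm there).
Beam weight: 11 × 10 = 110 N down at 0.6 m → arm 0.6 m, τ = 110 × 0.6 = 66 N·m clockwise.
Load: 67 × 10 = 670 N down at 0.69 m → arm 0.69 m, τ = 670 × 0.69 = 462.3 N·m clockwise.
Hanging mass: 29 × 10 = 290 N down at 0.28 m → arm 0.28 m, τ = 290 × 0.28 = 81.2 N·m clockwise.
Total clockwise load moment = 609.5 N·m.
The cable tension T acts at 0.81 m; only its component perpendicular to the rod, T sinθ, produces torque. sin 41° = 0.6561.
Setting net torque to zero: T × 0.81 × 0.6561 = 609.5 → T = 609.5 / 0.5314 = 1150 N.

T ≈ 1150 N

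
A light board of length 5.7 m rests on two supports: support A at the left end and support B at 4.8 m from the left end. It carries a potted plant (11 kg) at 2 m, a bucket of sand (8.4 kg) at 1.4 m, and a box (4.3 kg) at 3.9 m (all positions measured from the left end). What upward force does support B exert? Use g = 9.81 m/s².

R_B ≈ 103 N

Taking torques about support A:
Potted plant: 11 × 9.81 = 107.9 N down at 2 m → arm 2 m, τ = 107.9 × 2 = 215.8 N·m clockwise.
Bucket of sand: 8.4 × 9.81 = 82.4 N down at 1.4 m → arm 1.4 m, τ = 82.4 × 1.4 = 115.4 N·m clockwise.
Box: 4.3 × 9.81 = 42.18 N down at 3.9 m → arm 3.9 m, τ = 42.18 × 3.9 = 164.5 N·m clockwise.
Net load moment about support A = 495.7 N·m clockwise.
Reaction R at support B is upward at 4.8 m, arm 4.8 m → moment R × 4.8 counterclockwise.
Balancing moments: R × 4.8 = 495.7, giving R = 103 N.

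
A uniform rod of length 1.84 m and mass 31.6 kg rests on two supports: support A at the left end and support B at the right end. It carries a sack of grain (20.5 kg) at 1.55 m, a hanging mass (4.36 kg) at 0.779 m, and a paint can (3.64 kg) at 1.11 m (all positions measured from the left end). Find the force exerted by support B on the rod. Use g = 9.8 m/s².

Choose support A as the axis so its reaction then has zero moment arm.
Beam weight: 31.6 × 9.8 = 309.7 N down at 0.92 m → arm 0.92 m, τ = 309.7 × 0.92 = 284.9 N·m clockwise.
Sack of grain: 20.5 × 9.8 = 200.9 N down at 1.55 m → arm 1.55 m, τ = 200.9 × 1.55 = 311.4 N·m clockwise.
Hanging mass: 4.36 × 9.8 = 42.73 N down at 0.779 m → arm 0.779 m, τ = 42.73 × 0.779 = 33.29 N·m clockwise.
Paint can: 3.64 × 9.8 = 35.67 N down at 1.11 m → arm 1.11 m, τ = 35.67 × 1.11 = 39.59 N·m clockwise.
Net load moment about support A = 669.2 N·m clockwise.
Reaction R at support B is upward at 1.84 m, arm 1.84 m → moment R × 1.84 counterclockwise.
Balancing moments: R × 1.84 = 669.2, giving R = 364 N.

R_B ≈ 364 N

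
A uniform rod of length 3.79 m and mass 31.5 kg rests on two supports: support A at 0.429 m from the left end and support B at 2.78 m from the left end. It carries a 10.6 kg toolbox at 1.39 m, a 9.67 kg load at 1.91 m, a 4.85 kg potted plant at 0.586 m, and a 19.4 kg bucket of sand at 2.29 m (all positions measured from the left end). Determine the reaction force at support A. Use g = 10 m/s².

Choose support B as the axis so its reaction then has zero moment arm.
Beam weight: 31.5 × 10 = 315 N down at 1.895 m → arm 0.885 m, τ = 315 × 0.885 = 278.8 N·m counterclockwise.
Toolbox: 10.6 × 10 = 106 N down at 1.39 m → arm 1.39 m, τ = 106 × 1.39 = 147.3 N·m counterclockwise.
Load: 9.67 × 10 = 96.7 N down at 1.91 m → arm 0.87 m, τ = 96.7 × 0.87 = 84.13 N·m counterclockwise.
Potted plant: 4.85 × 10 = 48.5 N down at 0.586 m → arm 2.194 m, τ = 48.5 × 2.194 = 106.4 N·m counterclockwise.
Bucket of sand: 19.4 × 10 = 194 N down at 2.29 m → arm 0.49 m, τ = 194 × 0.49 = 95.06 N·m counterclockwise.
Net load moment about support B = 711.7 N·m counterclockwise.
Reaction R at support A is upward at 0.429 m, arm 2.351 m → moment R × 2.351 clockwise.
Setting net torque to zero: R × 2.351 = 711.7 → R = 303 N.

R_A ≈ 303 N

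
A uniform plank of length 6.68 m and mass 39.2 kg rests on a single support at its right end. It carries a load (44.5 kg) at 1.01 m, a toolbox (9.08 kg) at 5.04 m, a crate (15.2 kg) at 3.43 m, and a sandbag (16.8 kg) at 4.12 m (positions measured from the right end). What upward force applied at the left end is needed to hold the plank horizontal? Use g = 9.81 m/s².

F ≈ 504 N

Taking torques about the right end:
Beam weight: 39.2 × 9.81 = 384.6 N down at 3.34 m → arm 3.34 m, τ = 384.6 × 3.34 = 1285 N·m counterclockwise.
Load: 44.5 × 9.81 = 436.5 N down at 1.01 m → arm 1.01 m, τ = 436.5 × 1.01 = 440.9 N·m counterclockwise.
Toolbox: 9.08 × 9.81 = 89.07 N down at 5.04 m → arm 5.04 m, τ = 89.07 × 5.04 = 448.9 N·m counterclockwise.
Crate: 15.2 × 9.81 = 149.1 N down at 3.43 m → arm 3.43 m, τ = 149.1 × 3.43 = 511.4 N·m counterclockwise.
Sandbag: 16.8 × 9.81 = 164.8 N down at 4.12 m → arm 4.12 m, τ = 164.8 × 4.12 = 679 N·m counterclockwise.
Net moment of the loads = 3365 N·m counterclockwise.
The upward force F acts at the left end, arm 6.68 m, giving F × 6.68 clockwise.
Setting net torque to zero: F × 6.68 = 3365 → F = 3365 / 6.68 = 504 N.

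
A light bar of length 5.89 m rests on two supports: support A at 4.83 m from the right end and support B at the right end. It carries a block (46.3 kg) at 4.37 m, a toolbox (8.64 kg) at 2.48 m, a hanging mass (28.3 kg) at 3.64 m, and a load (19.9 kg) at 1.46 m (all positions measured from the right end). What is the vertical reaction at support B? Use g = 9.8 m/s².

Taking torques about support A:
Block: 46.3 × 9.8 = 453.7 N down at 4.37 m → arm 0.46 m, τ = 453.7 × 0.46 = 208.7 N·m clockwise.
Toolbox: 8.64 × 9.8 = 84.67 N down at 2.48 m → arm 2.35 m, τ = 84.67 × 2.35 = 199 N·m clockwise.
Hanging mass: 28.3 × 9.8 = 277.3 N down at 3.64 m → arm 1.19 m, τ = 277.3 × 1.19 = 330 N·m clockwise.
Load: 19.9 × 9.8 = 195 N down at 1.46 m → arm 3.37 m, τ = 195 × 3.37 = 657.1 N·m clockwise.
Net load moment about support A = 1395 N·m clockwise.
Reaction R at support B is upward at 0 m, arm 4.83 m → moment R × 4.83 counterclockwise.
Στ = 0 ⇒ R × 4.83 = 1395 ⇒ R = 289 N.

R_B ≈ 289 N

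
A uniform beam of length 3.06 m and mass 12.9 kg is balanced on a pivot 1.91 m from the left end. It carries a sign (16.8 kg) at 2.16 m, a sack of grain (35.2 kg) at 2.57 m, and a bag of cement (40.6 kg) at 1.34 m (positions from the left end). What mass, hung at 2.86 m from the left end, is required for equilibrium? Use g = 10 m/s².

About the pivot (at 1.91 m from the left end):
Beam weight: 12.9 × 10 = 129 N down at 1.53 m → arm 0.38 m, τ = 129 × 0.38 = 49.02 N·m counterclockwise.
Sign: 16.8 × 10 = 168 N down at 2.16 m → arm 0.25 m, τ = 168 × 0.25 = 42 N·m clockwise.
Sack of grain: 35.2 × 10 = 352 N down at 2.57 m → arm 0.66 m, τ = 352 × 0.66 = 232.3 N·m clockwise.
Bag of cement: 40.6 × 10 = 406 N down at 1.34 m → arm 0.57 m, τ = 406 × 0.57 = 231.4 N·m counterclockwise.
Net moment of known loads = 6.12 N·m counterclockwise.
An unknown mass m at 2.86 m has arm 0.95 m; its moment is m·g·0.95 clockwise.
Στ = 0 ⇒ m × 10 × 0.95 = 6.12 ⇒ m = 6.12 / (10 × 0.95) = 0.644 kg.

m ≈ 0.644 kg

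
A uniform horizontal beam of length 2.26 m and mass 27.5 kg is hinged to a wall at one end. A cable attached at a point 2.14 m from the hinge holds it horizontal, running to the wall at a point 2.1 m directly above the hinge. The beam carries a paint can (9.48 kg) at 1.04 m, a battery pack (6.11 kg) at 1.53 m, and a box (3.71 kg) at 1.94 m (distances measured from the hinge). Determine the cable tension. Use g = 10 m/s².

Choose the hinge as the axis so the unknown hinge reaction has zero arm there.
Beam weight: 27.5 × 10 = 275 N down at 1.13 m → arm 1.13 m, τ = 275 × 1.13 = 310.7 N·m clockwise.
Paint can: 9.48 × 10 = 94.8 N down at 1.04 m → arm 1.04 m, τ = 94.8 × 1.04 = 98.59 N·m clockwise.
Battery pack: 6.11 × 10 = 61.1 N down at 1.53 m → arm 1.53 m, τ = 61.1 × 1.53 = 93.48 N·m clockwise.
Box: 3.71 × 10 = 37.1 N down at 1.94 m → arm 1.94 m, τ = 37.1 × 1.94 = 71.97 N·m clockwise.
Total clockwise load moment = 574.7 N·m.
The cable tension T acts at 2.14 m; only its component perpendicular to the beam, T sinθ, produces torque. sinθ = h/√(h²+d²) = 2.1/√(2.1²+2.14²) = 0.7004.
Setting net torque to zero: T × 2.14 × 0.7004 = 574.7 → T = 574.7 / 1.499 = 383 N.

T ≈ 383 N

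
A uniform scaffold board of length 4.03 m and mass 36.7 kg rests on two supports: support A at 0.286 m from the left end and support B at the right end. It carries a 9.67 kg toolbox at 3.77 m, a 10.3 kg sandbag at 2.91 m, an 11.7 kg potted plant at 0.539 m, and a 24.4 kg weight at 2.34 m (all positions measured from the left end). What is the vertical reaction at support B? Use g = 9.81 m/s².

Taking torques about support A:
Beam weight: 36.7 × 9.81 = 360 N down at 2.015 m → arm 1.729 m, τ = 360 × 1.729 = 622.4 N·m clockwise.
Toolbox: 9.67 × 9.81 = 94.86 N down at 3.77 m → arm 3.484 m, τ = 94.86 × 3.484 = 330.5 N·m clockwise.
Sandbag: 10.3 × 9.81 = 101 N down at 2.91 m → arm 2.624 m, τ = 101 × 2.624 = 265 N·m clockwise.
Potted plant: 11.7 × 9.81 = 114.8 N down at 0.539 m → arm 0.253 m, τ = 114.8 × 0.253 = 29.04 N·m clockwise.
Weight: 24.4 × 9.81 = 239.4 N down at 2.34 m → arm 2.054 m, τ = 239.4 × 2.054 = 491.7 N·m clockwise.
Net load moment about support A = 1739 N·m clockwise.
Reaction R at support B is upward at 4.03 m, arm 3.744 m → moment R × 3.744 counterclockwise.
Balancing moments: R × 3.744 = 1739, giving R = 464 N.

R_B ≈ 464 N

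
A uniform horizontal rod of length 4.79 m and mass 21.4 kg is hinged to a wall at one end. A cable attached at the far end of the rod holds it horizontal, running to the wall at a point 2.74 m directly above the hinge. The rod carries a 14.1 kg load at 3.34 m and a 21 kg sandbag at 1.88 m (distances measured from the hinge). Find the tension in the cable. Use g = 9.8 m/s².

About the hinge:
Beam weight: 21.4 × 9.8 = 209.7 N down at 2.395 m → arm 2.395 m, τ = 209.7 × 2.395 = 502.2 N·m clockwise.
Load: 14.1 × 9.8 = 138.2 N down at 3.34 m → arm 3.34 m, τ = 138.2 × 3.34 = 461.6 N·m clockwise.
Sandbag: 21 × 9.8 = 205.8 N down at 1.88 m → arm 1.88 m, τ = 205.8 × 1.88 = 386.9 N·m clockwise.
Total clockwise load moment = 1351 N·m.
The cable tension T acts at 4.79 m; only its component perpendicular to the rod, T sinθ, produces torque. sinθ = h/√(h²+d²) = 2.74/√(2.74²+4.79²) = 0.4965.
Setting net torque to zero: T × 4.79 × 0.4965 = 1351 → T = 1351 / 2.378 = 568 N.

T ≈ 568 N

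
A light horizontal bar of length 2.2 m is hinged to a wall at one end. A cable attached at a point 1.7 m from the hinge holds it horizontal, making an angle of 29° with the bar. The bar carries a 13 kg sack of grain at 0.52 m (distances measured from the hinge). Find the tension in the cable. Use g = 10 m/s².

T ≈ 82 N

About the hinge:
Sack of grain: 13 × 10 = 130 N down at 0.52 m → arm 0.52 m, τ = 130 × 0.52 = 67.6 N·m clockwise.
Total clockwise load moment = 67.6 N·m.
The cable tension T acts at 1.7 m; only its component perpendicular to the bar, T sinθ, produces torque. sin 29° = 0.4848.
For rotational equilibrium, T × 1.7 × 0.4848 = 67.6, so T = 67.6 / 0.8242 = 82 N.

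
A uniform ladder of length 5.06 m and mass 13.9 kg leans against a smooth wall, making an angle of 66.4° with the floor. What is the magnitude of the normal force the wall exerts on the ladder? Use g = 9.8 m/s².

Taking torques about the foot of the ladder:
Ladder weight 13.9×9.8 = 136.2 N acts at 2.53 m along the ladder; its horizontal arm is 2.53·cos66.4° = 1.013 m → τ = 138 N·m clockwise.
Wall normal N acts horizontally at the top; its moment arm is the height L sinθ = 5.06·sin66.4° = 4.637 m, counterclockwise.
Balancing moments: N × 4.637 = 138, giving N = 29.8 N.

N_wall ≈ 29.8 N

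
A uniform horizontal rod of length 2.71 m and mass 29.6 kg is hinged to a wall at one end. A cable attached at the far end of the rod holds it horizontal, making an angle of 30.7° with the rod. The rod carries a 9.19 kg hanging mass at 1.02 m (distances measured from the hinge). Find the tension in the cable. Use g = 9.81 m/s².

T ≈ 351 N

About the hinge:
Beam weight: 29.6 × 9.81 = 290.4 N down at 1.355 m → arm 1.355 m, τ = 290.4 × 1.355 = 393.5 N·m clockwise.
Hanging mass: 9.19 × 9.81 = 90.15 N down at 1.02 m → arm 1.02 m, τ = 90.15 × 1.02 = 91.95 N·m clockwise.
Total clockwise load moment = 485.4 N·m.
The cable tension T acts at 2.71 m; only its component perpendicular to the rod, T sinθ, produces torque. sin 30.7° = 0.5105.
Setting net torque to zero: T × 2.71 × 0.5105 = 485.4 → T = 485.4 / 1.383 = 351 N.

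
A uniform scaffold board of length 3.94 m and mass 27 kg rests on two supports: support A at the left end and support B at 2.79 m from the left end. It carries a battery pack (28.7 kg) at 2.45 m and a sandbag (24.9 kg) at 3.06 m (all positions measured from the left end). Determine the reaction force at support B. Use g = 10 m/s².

Take moments about support A.
Beam weight: 27 × 10 = 270 N down at 1.97 m → arm 1.97 m, τ = 270 × 1.97 = 531.9 N·m clockwise.
Battery pack: 28.7 × 10 = 287 N down at 2.45 m → arm 2.45 m, τ = 287 × 2.45 = 703.2 N·m clockwise.
Sandbag: 24.9 × 10 = 249 N down at 3.06 m → arm 3.06 m, τ = 249 × 3.06 = 761.9 N·m clockwise.
Net load moment about support A = 1997 N·m clockwise.
Reaction R at support B is upward at 2.79 m, arm 2.79 m → moment R × 2.79 counterclockwise.
Setting net torque to zero: R × 2.79 = 1997 → R = 716 N.

R_B ≈ 716 N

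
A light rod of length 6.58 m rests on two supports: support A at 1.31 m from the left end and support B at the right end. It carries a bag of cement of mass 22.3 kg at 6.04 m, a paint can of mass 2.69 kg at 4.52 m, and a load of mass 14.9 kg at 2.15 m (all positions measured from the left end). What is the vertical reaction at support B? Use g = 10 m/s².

R_B ≈ 240 N

Take moments about support A.
Bag of cement: 22.3 × 10 = 223 N down at 6.04 m → arm 4.73 m, τ = 223 × 4.73 = 1055 N·m clockwise.
Paint can: 2.69 × 10 = 26.9 N down at 4.52 m → arm 3.21 m, τ = 26.9 × 3.21 = 86.35 N·m clockwise.
Load: 14.9 × 10 = 149 N down at 2.15 m → arm 0.84 m, τ = 149 × 0.84 = 125.2 N·m clockwise.
Net load moment about support A = 1267 N·m clockwise.
Reaction R at support B is upward at 6.58 m, arm 5.27 m → moment R × 5.27 counterclockwise.
Setting net torque to zero: R × 5.27 = 1267 → R = 240 N.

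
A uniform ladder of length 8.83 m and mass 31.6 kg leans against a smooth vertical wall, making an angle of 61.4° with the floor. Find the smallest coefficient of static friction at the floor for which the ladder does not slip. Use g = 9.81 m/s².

μ_min ≈ 0.273

Sum moments about the foot of the ladder (the floor normal and friction both act there and drop out).
Ladder weight 31.6×9.81 = 310 N acts at 4.415 m along the ladder; its horizontal arm is 4.415·cos61.4° = 2.113 m → τ = 655 N·m clockwise.
Wall normal N acts horizontally at the top; its moment arm is the height L sinθ = 8.83·sin61.4° = 7.753 m, counterclockwise.
Setting net torque to zero: N × 7.753 = 655 → N = 84.48 N.
ΣFx = 0 ⇒ f = N_wall = 84.48 N. ΣFy = 0 ⇒ N_floor = 310 N.
μ_min = f / N_floor = 84.48 / 310 = 0.273.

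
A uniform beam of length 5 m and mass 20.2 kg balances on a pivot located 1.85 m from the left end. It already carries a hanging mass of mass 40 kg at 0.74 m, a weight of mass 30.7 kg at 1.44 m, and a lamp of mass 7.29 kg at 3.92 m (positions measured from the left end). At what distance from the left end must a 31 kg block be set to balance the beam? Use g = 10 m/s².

x ≈ 2.78 m from the left end

Sum moments about the pivot (at 1.85 m from the left end) (the support reaction has zero arm there).
Beam weight: 20.2 × 10 = 202 N down at 2.5 m → arm 0.65 m, τ = 202 × 0.65 = 131.3 N·m clockwise.
Hanging mass: 40 × 10 = 400 N down at 0.74 m → arm 1.11 m, τ = 400 × 1.11 = 444 N·m counterclockwise.
Weight: 30.7 × 10 = 307 N down at 1.44 m → arm 0.41 m, τ = 307 × 0.41 = 125.9 N·m counterclockwise.
Lamp: 7.29 × 10 = 72.9 N down at 3.92 m → arm 2.07 m, τ = 72.9 × 2.07 = 150.9 N·m clockwise.
Net moment of existing loads = 287.7 N·m counterclockwise.
The block weighs 31 × 10 = 310 N and must supply an equal clockwise moment, so its lever arm about the pivot is 287.7 / 310 = 0.928 m.
That puts it at 1.85 + 0.928 = 2.78 m from the left end.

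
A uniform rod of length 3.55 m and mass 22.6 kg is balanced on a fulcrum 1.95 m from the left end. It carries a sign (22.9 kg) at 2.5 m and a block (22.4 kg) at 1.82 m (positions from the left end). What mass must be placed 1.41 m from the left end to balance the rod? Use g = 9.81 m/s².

m ≈ 10.6 kg

Taking torques about the fulcrum (at 1.95 m from the left end):
Beam weight: 22.6 × 9.81 = 221.7 N down at 1.775 m → arm 0.175 m, τ = 221.7 × 0.175 = 38.8 N·m counterclockwise.
Sign: 22.9 × 9.81 = 224.6 N down at 2.5 m → arm 0.55 m, τ = 224.6 × 0.55 = 123.5 N·m clockwise.
Block: 22.4 × 9.81 = 219.7 N down at 1.82 m → arm 0.13 m, τ = 219.7 × 0.13 = 28.56 N·m counterclockwise.
Net moment of known loads = 56.14 N·m clockwise.
An unknown mass m at 1.41 m has arm 0.54 m; its moment is m·g·0.54 counterclockwise.
Στ = 0 ⇒ m × 9.81 × 0.54 = 56.14 ⇒ m = 56.14 / (9.81 × 0.54) = 10.6 kg.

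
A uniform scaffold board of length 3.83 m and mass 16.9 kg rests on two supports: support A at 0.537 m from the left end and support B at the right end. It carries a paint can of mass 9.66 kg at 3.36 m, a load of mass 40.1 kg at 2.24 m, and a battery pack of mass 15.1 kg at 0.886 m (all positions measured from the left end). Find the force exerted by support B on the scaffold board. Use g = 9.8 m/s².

Sum moments about support A (its reaction then has zero moment arm).
Beam weight: 16.9 × 9.8 = 165.6 N down at 1.915 m → arm 1.378 m, τ = 165.6 × 1.378 = 228.2 N·m clockwise.
Paint can: 9.66 × 9.8 = 94.67 N down at 3.36 m → arm 2.823 m, τ = 94.67 × 2.823 = 267.3 N·m clockwise.
Load: 40.1 × 9.8 = 393 N down at 2.24 m → arm 1.703 m, τ = 393 × 1.703 = 669.3 N·m clockwise.
Battery pack: 15.1 × 9.8 = 148 N down at 0.886 m → arm 0.349 m, τ = 148 × 0.349 = 51.65 N·m clockwise.
Net load moment about support A = 1216 N·m clockwise.
Reaction R at support B is upward at 3.83 m, arm 3.293 m → moment R × 3.293 counterclockwise.
Balancing moments: R × 3.293 = 1216, giving R = 369 N.

R_B ≈ 369 N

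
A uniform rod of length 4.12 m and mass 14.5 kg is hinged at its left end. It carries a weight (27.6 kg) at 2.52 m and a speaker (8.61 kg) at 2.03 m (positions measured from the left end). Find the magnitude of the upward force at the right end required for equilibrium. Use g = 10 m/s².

Take moments about the left end.
Beam weight: 14.5 × 10 = 145 N down at 2.06 m → arm 2.06 m, τ = 145 × 2.06 = 298.7 N·m clockwise.
Weight: 27.6 × 10 = 276 N down at 2.52 m → arm 2.52 m, τ = 276 × 2.52 = 695.5 N·m clockwise.
Speaker: 8.61 × 10 = 86.1 N down at 2.03 m → arm 2.03 m, τ = 86.1 × 2.03 = 174.8 N·m clockwise.
Net moment of the loads = 1169 N·m clockwise.
The upward force F acts at the right end, arm 4.12 m, giving F × 4.12 counterclockwise.
Στ = 0 ⇒ F × 4.12 = 1169 ⇒ F = 1169 / 4.12 = 284 N.

F ≈ 284 N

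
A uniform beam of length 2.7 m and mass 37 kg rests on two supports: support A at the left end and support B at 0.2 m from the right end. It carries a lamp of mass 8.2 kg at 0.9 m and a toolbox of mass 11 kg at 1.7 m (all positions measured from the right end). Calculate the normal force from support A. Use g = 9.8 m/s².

Taking torques about support B:
Beam weight: 37 × 9.8 = 362.6 N down at 1.35 m → arm 1.15 m, τ = 362.6 × 1.15 = 417 N·m counterclockwise.
Lamp: 8.2 × 9.8 = 80.36 N down at 0.9 m → arm 0.7 m, τ = 80.36 × 0.7 = 56.25 N·m counterclockwise.
Toolbox: 11 × 9.8 = 107.8 N down at 1.7 m → arm 1.5 m, τ = 107.8 × 1.5 = 161.7 N·m counterclockwise.
Net load moment about support B = 635 N·m counterclockwise.
Reaction R at support A is upward at 2.7 m, arm 2.5 m → moment R × 2.5 clockwise.
Setting net torque to zero: R × 2.5 = 635 → R = 254 N.

R_A ≈ 254 N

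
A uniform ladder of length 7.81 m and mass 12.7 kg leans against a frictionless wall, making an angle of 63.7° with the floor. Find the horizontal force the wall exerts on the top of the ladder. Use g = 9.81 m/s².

Take moments about the foot of the ladder.
Ladder weight 12.7×9.81 = 124.6 N acts at 3.905 m along the ladder; its horizontal arm is 3.905·cos63.7° = 1.73 m → τ = 215.6 N·m clockwise.
Wall normal N acts horizontally at the top; its moment arm is the height L sinθ = 7.81·sin63.7° = 7.002 m, counterclockwise.
Balancing moments: N × 7.002 = 215.6, giving N = 30.8 N.

N_wall ≈ 30.8 N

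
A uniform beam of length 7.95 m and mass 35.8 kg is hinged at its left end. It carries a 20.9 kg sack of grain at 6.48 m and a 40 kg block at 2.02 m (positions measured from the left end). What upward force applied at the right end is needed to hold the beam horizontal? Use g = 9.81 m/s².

About the left end:
Beam weight: 35.8 × 9.81 = 351.2 N down at 3.975 m → arm 3.975 m, τ = 351.2 × 3.975 = 1396 N·m clockwise.
Sack of grain: 20.9 × 9.81 = 205 N down at 6.48 m → arm 6.48 m, τ = 205 × 6.48 = 1328 N·m clockwise.
Block: 40 × 9.81 = 392.4 N down at 2.02 m → arm 2.02 m, τ = 392.4 × 2.02 = 792.6 N·m clockwise.
Net moment of the loads = 3517 N·m clockwise.
The upward force F acts at the right end, arm 7.95 m, giving F × 7.95 counterclockwise.
For rotational equilibrium, F × 7.95 = 3517, so F = 3517 / 7.95 = 442 N.

F ≈ 442 N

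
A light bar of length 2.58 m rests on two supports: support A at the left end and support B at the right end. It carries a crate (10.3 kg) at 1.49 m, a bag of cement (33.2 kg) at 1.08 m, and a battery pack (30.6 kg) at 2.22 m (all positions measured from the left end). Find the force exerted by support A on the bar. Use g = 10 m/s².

Take moments about support B.
Crate: 10.3 × 10 = 103 N down at 1.49 m → arm 1.09 m, τ = 103 × 1.09 = 112.3 N·m counterclockwise.
Bag of cement: 33.2 × 10 = 332 N down at 1.08 m → arm 1.5 m, τ = 332 × 1.5 = 498 N·m counterclockwise.
Battery pack: 30.6 × 10 = 306 N down at 2.22 m → arm 0.36 m, τ = 306 × 0.36 = 110.2 N·m counterclockwise.
Net load moment about support B = 720.5 N·m counterclockwise.
Reaction R at support A is upward at 0 m, arm 2.58 m → moment R × 2.58 clockwise.
Setting net torque to zero: R × 2.58 = 720.5 → R = 279 N.

R_A ≈ 279 N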